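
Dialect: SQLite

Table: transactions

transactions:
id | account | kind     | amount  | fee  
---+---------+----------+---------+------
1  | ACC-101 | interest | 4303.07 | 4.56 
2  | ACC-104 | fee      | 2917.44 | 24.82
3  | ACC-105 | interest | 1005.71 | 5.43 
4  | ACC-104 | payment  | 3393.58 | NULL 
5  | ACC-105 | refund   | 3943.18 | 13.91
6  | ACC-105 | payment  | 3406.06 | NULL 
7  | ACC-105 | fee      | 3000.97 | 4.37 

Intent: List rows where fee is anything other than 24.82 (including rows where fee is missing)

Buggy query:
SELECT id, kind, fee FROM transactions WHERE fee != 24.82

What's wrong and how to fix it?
Bug: Inequality against NULL is unknown, not true; rows with NULL are dropped

Fix: Add an explicit OR fee IS NULL to include the missing-value rows

Corrected query:
SELECT id, kind, fee FROM transactions WHERE fee != 24.82 OR fee IS NULL

Result:
id | kind     | fee  
---+----------+------
1  | interest | 4.56 
3  | interest | 5.43 
4  | payment  | NULL 
5  | refund   | 13.91
6  | payment  | NULL 
7  | fee      | 4.37 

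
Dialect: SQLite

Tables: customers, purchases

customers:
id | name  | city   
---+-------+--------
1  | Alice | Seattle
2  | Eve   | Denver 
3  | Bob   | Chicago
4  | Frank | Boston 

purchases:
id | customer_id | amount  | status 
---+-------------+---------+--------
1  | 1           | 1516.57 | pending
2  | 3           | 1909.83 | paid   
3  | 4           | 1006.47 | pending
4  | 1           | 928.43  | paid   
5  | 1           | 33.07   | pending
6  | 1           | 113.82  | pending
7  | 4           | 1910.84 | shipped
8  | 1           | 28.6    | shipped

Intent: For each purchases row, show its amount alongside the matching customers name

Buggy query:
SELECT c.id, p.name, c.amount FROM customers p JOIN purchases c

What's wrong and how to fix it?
Bug: Missing join condition: each purchases row is matched to all customers rows instead of just its own

Fix: Add ON c.customer_id = p.id to the JOIN

Corrected query:
SELECT c.id, p.name, c.amount FROM customers p JOIN purchases c ON c.customer_id = p.id

Result:
id | name  | amount 
---+-------+--------
1  | Alice | 1516.57
2  | Bob   | 1909.83
3  | Frank | 1006.47
4  | Alice | 928.43 
5  | Alice | 33.07  
6  | Alice | 113.82 
7  | Frank | 1910.84
8  | Alice | 28.6   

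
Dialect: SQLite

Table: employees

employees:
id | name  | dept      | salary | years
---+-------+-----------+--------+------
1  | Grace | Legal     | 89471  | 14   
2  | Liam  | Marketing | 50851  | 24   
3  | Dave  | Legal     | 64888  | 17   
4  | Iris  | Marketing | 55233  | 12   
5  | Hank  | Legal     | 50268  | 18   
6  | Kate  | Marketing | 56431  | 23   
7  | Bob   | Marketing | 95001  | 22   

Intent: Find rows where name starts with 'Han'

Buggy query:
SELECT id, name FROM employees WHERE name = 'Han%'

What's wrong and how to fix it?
Bug: Wildcards only work with LIKE; '=' treats '%' as a literal character

Fix: Use LIKE for wildcard pattern matching

Corrected query:
SELECT id, name FROM employees WHERE name LIKE 'Han%'

Result:
id | name
---+-----
5  | Hank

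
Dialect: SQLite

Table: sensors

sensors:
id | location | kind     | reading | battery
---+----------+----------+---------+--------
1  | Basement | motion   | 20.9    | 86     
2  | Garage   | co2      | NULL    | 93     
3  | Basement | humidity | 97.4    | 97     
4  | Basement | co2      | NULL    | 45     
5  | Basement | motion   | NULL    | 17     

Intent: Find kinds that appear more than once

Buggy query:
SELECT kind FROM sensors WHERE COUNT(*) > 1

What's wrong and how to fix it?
Bug: COUNT(*) is an aggregate and cannot be used in WHERE

Fix: Group first, then use HAVING for the count condition

Corrected query:
SELECT kind FROM sensors GROUP BY kind HAVING COUNT(*) > 1

Result:
kind  
------
co2   
motion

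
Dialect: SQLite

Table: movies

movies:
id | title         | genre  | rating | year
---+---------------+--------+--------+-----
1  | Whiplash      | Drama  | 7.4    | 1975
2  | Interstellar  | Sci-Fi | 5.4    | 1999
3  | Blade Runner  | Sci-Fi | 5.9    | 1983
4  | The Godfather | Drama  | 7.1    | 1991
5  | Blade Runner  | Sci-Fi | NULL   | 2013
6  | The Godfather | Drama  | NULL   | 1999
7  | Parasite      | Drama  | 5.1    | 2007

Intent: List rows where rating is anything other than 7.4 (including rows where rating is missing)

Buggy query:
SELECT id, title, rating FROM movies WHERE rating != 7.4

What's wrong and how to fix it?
Bug: Inequality against NULL is unknown, not true; rows with NULL are dropped

Fix: Add an explicit OR rating IS NULL to include the missing-value rows

Corrected query:
SELECT id, title, rating FROM movies WHERE rating != 7.4 OR rating IS NULL

Result:
id | title         | rating
---+---------------+-------
2  | Interstellar  | 5.4   
3  | Blade Runner  | 5.9   
4  | The Godfather | 7.1   
5  | Blade Runner  | NULL  
6  | The Godfather | NULL  
7  | Parasite      | 5.1   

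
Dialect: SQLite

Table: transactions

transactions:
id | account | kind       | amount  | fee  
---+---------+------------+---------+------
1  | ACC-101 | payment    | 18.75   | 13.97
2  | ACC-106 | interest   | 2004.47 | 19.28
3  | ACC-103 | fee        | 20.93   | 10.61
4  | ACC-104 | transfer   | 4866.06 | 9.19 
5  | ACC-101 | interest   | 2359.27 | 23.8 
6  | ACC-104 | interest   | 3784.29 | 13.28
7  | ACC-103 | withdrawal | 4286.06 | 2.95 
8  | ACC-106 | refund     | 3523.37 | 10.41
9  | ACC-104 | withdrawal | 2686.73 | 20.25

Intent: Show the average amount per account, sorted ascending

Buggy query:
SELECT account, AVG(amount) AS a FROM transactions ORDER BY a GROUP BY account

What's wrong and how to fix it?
Bug: GROUP BY must precede ORDER BY

Fix: Reorder: SELECT … FROM … GROUP BY … ORDER BY …

Corrected query:
SELECT account, AVG(amount) AS a FROM transactions GROUP BY account ORDER BY a

Result:
account | a          
--------+------------
ACC-101 | 1189.01    
ACC-103 | 2153.495   
ACC-106 | 2763.92    
ACC-104 | 3779.026667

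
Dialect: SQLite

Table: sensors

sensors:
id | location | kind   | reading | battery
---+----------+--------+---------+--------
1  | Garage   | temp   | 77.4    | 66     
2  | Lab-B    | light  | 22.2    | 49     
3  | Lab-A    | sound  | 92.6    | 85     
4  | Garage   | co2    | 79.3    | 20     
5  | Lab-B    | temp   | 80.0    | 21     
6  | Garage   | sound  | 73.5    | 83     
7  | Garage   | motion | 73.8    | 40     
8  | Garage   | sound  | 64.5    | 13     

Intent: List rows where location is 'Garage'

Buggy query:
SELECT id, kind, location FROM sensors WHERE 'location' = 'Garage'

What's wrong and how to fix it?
Bug: 'location' in single quotes is a string literal, not the column; the comparison is literal-vs-literal and never true

Fix: Reference the column as location without single quotes

Corrected query:
SELECT id, kind, location FROM sensors WHERE location = 'Garage'

Result:
id | kind   | location
---+--------+---------
1  | temp   | Garage  
4  | co2    | Garage  
6  | sound  | Garage  
7  | motion | Garage  
8  | sound  | Garage  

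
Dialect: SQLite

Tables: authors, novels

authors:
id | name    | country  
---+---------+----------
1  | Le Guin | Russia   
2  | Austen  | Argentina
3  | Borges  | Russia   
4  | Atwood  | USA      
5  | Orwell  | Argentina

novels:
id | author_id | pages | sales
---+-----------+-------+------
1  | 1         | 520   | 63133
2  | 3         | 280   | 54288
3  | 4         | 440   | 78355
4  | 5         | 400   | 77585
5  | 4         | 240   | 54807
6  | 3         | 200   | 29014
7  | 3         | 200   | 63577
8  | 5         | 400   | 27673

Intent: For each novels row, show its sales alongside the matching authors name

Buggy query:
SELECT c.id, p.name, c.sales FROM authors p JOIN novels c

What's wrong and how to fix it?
Bug: Missing join condition: each novels row is matched to all authors rows instead of just its own

Fix: Specify the join condition linking the foreign key to the parent id

Corrected query:
SELECT c.id, p.name, c.sales FROM authors p JOIN novels c ON c.author_id = p.id

Result:
id | name    | sales
---+---------+------
1  | Le Guin | 63133
2  | Borges  | 54288
3  | Atwood  | 78355
4  | Orwell  | 77585
5  | Atwood  | 54807
6  | Borges  | 29014
7  | Borges  | 63577
8  | Orwell  | 27673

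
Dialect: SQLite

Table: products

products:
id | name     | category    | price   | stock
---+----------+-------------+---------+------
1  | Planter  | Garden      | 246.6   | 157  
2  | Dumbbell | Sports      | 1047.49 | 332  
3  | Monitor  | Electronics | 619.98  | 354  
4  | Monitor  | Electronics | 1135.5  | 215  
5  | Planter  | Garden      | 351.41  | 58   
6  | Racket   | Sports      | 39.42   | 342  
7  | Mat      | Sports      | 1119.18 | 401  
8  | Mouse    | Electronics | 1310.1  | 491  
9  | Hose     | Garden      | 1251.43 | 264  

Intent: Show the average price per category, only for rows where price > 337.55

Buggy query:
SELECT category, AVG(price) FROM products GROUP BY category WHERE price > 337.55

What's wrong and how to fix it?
Bug: WHERE cannot follow GROUP BY

Fix: Move the WHERE clause before GROUP BY

Corrected query:
SELECT category, AVG(price) FROM products WHERE price > 337.55 GROUP BY category

Result:
category    | AVG(price)
------------+-----------
Electronics | 1021.86   
Garden      | 801.42    
Sports      | 1083.335  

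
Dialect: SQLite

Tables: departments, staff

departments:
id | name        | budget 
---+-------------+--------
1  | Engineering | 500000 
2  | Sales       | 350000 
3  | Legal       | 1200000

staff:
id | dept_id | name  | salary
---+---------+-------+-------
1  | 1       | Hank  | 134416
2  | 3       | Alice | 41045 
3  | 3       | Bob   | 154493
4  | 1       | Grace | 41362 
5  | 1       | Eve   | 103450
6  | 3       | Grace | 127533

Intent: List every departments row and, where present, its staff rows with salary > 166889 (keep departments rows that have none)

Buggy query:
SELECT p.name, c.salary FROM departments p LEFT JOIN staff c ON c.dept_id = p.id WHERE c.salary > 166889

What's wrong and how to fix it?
Bug: Filtering c.salary in WHERE discards the NULL rows produced by LEFT JOIN, turning it into an inner join

Fix: Put 'c.salary > 166889' in the JOIN's ON clause instead of WHERE

Corrected query:
SELECT p.name, c.salary FROM departments p LEFT JOIN staff c ON c.dept_id = p.id AND c.salary > 166889

Result:
name        | salary
------------+-------
Engineering | NULL  
Sales       | NULL  
Legal       | NULL  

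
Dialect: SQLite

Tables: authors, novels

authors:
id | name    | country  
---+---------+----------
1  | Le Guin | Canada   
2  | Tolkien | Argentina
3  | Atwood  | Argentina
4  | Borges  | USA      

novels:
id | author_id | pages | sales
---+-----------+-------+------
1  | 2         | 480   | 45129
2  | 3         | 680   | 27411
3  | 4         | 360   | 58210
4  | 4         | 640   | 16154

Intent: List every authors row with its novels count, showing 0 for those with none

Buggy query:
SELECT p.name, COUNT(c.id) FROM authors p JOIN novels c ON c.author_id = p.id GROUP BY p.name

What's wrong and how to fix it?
Bug: An inner join excludes parents with zero children

Fix: Use LEFT JOIN so parents without children still appear (COUNT(c.id) gives 0)

Corrected query:
SELECT p.name, COUNT(c.id) FROM authors p LEFT JOIN novels c ON c.author_id = p.id GROUP BY p.name

Result:
name    | COUNT(c.id)
--------+------------
Atwood  | 1          
Borges  | 2          
Le Guin | 0          
Tolkien | 1          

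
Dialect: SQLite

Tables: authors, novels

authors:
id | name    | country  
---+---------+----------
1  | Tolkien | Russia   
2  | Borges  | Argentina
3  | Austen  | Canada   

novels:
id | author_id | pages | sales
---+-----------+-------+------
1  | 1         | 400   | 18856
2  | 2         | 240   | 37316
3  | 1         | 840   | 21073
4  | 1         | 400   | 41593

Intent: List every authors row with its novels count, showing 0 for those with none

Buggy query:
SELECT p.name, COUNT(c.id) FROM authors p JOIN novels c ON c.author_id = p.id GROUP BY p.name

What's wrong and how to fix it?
Bug: An inner join excludes parents with zero children

Fix: Switch to LEFT JOIN to retain unmatched parent rows

Corrected query:
SELECT p.name, COUNT(c.id) FROM authors p LEFT JOIN novels c ON c.author_id = p.id GROUP BY p.name

Result:
name    | COUNT(c.id)
--------+------------
Austen  | 0          
Borges  | 1          
Tolkien | 3          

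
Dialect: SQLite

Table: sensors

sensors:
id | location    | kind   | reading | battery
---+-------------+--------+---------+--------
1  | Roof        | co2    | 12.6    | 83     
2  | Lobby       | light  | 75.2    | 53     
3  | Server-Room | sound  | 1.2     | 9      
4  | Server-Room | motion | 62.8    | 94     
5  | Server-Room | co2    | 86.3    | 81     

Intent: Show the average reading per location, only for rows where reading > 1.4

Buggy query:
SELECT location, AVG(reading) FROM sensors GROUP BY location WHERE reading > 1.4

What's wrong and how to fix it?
Bug: Row-level WHERE must come before GROUP BY in the clause order

Fix: Move the WHERE clause before GROUP BY

Corrected query:
SELECT location, AVG(reading) FROM sensors WHERE reading > 1.4 GROUP BY location

Result:
location    | AVG(reading)
------------+-------------
Lobby       | 75.2        
Roof        | 12.6        
Server-Room | 74.55       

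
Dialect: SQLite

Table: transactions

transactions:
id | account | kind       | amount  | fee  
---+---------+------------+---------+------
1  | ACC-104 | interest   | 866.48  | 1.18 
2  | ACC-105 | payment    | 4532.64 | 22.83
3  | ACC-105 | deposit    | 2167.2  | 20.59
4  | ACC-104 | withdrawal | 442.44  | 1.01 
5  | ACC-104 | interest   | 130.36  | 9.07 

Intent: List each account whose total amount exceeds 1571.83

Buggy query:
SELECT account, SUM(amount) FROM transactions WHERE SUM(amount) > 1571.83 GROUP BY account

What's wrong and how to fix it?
Bug: SUM(amount) is an aggregate, but WHERE filters rows before aggregation

Fix: Move the aggregate condition to a HAVING clause

Corrected query:
SELECT account, SUM(amount) FROM transactions GROUP BY account HAVING SUM(amount) > 1571.83

Result:
account | SUM(amount)
--------+------------
ACC-105 | 6699.84    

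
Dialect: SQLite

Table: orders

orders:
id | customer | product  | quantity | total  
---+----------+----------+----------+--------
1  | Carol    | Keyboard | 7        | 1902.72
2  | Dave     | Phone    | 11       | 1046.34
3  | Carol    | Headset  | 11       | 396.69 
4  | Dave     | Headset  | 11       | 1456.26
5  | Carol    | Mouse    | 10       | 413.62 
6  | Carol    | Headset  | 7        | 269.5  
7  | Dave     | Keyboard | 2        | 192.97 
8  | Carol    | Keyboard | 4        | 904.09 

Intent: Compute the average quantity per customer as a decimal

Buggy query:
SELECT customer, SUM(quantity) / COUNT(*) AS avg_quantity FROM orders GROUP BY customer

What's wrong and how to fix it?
Bug: Both operands are integers, so '/' performs integer division and truncates

Fix: Cast one side to REAL so the division keeps the fractional part

Corrected query:
SELECT customer, SUM(quantity) * 1.0 / COUNT(*) AS avg_quantity FROM orders GROUP BY customer

Result:
customer | avg_quantity
---------+-------------
Carol    | 7.8         
Dave     | 8           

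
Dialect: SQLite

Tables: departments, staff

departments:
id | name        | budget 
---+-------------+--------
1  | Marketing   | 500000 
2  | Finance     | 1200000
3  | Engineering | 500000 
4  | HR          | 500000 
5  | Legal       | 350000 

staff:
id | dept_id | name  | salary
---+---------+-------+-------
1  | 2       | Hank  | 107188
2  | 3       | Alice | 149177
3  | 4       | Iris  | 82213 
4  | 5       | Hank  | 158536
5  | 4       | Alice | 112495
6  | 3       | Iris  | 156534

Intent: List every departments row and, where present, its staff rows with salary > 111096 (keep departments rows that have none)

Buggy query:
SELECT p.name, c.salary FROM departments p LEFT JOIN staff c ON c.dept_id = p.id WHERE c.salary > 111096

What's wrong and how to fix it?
Bug: Filtering c.salary in WHERE discards the NULL rows produced by LEFT JOIN, turning it into an inner join

Fix: Move the right-table condition into the ON clause so unmatched parents are kept

Corrected query:
SELECT p.name, c.salary FROM departments p LEFT JOIN staff c ON c.dept_id = p.id AND c.salary > 111096

Result:
name        | salary
------------+-------
Marketing   | NULL  
Finance     | NULL  
Engineering | 149177
Engineering | 156534
HR          | 112495
Legal       | 158536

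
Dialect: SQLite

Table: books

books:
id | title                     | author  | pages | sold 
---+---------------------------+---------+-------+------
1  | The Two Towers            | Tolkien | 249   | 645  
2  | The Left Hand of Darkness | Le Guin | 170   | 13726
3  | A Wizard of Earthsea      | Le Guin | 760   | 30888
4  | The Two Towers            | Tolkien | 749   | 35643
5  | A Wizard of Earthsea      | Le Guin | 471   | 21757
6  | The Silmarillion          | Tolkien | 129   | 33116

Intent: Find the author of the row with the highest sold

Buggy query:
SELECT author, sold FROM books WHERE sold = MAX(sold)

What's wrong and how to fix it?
Bug: WHERE is evaluated per row; an aggregate over the whole table isn't defined there

Fix: Wrap MAX in a scalar subquery so WHERE compares against a single value

Corrected query:
SELECT author, sold FROM books WHERE sold = (SELECT MAX(sold) FROM books)

Result:
author  | sold 
--------+------
Tolkien | 35643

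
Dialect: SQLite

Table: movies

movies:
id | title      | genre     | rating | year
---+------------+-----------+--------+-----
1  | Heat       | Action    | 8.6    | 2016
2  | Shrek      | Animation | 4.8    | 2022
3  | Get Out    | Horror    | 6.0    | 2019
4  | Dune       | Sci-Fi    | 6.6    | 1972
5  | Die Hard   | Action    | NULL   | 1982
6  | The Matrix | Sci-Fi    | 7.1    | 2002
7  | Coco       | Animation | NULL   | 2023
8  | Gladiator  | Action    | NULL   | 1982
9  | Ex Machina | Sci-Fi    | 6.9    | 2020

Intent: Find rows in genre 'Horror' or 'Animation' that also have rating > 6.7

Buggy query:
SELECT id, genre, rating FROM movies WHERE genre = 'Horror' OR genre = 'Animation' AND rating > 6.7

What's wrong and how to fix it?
Bug: Without parentheses, AND is evaluated before OR, so the rating filter only applies to the 'Animation' branch

Fix: Group the OR with parentheses (or use IN), then AND the threshold

Corrected query:
SELECT id, genre, rating FROM movies WHERE (genre = 'Horror' OR genre = 'Animation') AND rating > 6.7

Result:
(no rows)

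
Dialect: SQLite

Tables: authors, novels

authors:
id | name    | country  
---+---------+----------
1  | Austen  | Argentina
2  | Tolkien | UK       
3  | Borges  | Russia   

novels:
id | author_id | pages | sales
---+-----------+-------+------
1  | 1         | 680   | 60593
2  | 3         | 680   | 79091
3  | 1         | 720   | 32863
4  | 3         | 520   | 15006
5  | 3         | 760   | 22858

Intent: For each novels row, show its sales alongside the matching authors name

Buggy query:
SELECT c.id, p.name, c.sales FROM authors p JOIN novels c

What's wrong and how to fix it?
Bug: JOIN with no ON clause produces a cartesian product; every novels row pairs with every authors row

Fix: Add ON c.author_id = p.id to the JOIN

Corrected query:
SELECT c.id, p.name, c.sales FROM authors p JOIN novels c ON c.author_id = p.id

Result:
id | name   | sales
---+--------+------
1  | Austen | 60593
2  | Borges | 79091
3  | Austen | 32863
4  | Borges | 15006
5  | Borges | 22858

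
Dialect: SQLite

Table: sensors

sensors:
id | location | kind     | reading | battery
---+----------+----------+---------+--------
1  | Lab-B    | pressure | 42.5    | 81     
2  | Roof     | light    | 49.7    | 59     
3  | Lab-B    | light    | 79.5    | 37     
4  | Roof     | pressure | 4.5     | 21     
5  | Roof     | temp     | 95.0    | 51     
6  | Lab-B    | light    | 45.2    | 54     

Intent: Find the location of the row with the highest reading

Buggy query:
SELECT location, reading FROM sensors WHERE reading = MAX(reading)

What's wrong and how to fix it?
Bug: MAX(reading) is an aggregate and cannot be used directly in WHERE

Fix: Use a subquery: WHERE reading = (SELECT MAX(reading) FROM sensors)

Corrected query:
SELECT location, reading FROM sensors WHERE reading = (SELECT MAX(reading) FROM sensors)

Result:
location | reading
---------+--------
Roof     | 95     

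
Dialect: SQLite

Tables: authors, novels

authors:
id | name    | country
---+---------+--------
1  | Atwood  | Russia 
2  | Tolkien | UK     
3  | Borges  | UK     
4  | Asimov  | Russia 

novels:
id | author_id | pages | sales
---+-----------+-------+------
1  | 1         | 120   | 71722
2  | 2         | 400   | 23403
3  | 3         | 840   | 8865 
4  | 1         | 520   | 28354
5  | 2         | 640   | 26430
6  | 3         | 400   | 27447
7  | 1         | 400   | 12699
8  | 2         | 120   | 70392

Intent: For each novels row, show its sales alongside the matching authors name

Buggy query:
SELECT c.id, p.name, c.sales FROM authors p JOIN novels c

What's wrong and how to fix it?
Bug: Missing join condition: each novels row is matched to all authors rows instead of just its own

Fix: Specify the join condition linking the foreign key to the parent id

Corrected query:
SELECT c.id, p.name, c.sales FROM authors p JOIN novels c ON c.author_id = p.id

Result:
id | name    | sales
---+---------+------
1  | Atwood  | 71722
2  | Tolkien | 23403
3  | Borges  | 8865 
4  | Atwood  | 28354
5  | Tolkien | 26430
6  | Borges  | 27447
7  | Atwood  | 12699
8  | Tolkien | 70392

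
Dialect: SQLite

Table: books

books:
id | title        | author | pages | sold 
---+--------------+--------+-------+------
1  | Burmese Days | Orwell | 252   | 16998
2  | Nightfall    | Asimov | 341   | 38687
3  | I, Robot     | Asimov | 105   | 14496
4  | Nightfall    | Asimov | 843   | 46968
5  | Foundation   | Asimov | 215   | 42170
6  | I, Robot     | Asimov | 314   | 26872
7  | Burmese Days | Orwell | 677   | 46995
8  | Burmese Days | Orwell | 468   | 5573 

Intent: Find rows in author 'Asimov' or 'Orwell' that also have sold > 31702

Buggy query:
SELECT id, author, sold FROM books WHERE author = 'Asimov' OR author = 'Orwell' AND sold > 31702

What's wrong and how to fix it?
Bug: AND binds tighter than OR, so this parses as author = 'Asimov' OR (author = 'Orwell' AND sold > 31702)

Fix: Add parentheses around the OR so the AND applies to both alternatives

Corrected query:
SELECT id, author, sold FROM books WHERE (author = 'Asimov' OR author = 'Orwell') AND sold > 31702

Result:
id | author | sold 
---+--------+------
2  | Asimov | 38687
4  | Asimov | 46968
5  | Asimov | 42170
7  | Orwell | 46995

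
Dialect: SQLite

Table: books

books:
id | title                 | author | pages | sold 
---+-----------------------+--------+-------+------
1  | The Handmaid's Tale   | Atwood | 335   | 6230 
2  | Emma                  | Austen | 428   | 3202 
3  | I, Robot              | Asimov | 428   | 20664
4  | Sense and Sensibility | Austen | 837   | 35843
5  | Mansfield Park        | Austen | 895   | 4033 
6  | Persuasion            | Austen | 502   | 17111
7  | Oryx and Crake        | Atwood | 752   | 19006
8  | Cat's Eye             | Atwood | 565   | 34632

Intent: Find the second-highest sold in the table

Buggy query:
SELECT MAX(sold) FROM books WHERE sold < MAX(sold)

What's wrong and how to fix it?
Bug: MAX(sold) on the right of the comparison is an aggregate-in-WHERE error

Fix: Put the inner MAX in a scalar subquery

Corrected query:
SELECT MAX(sold) FROM books WHERE sold < (SELECT MAX(sold) FROM books)

Result:
MAX(sold)
---------
34632    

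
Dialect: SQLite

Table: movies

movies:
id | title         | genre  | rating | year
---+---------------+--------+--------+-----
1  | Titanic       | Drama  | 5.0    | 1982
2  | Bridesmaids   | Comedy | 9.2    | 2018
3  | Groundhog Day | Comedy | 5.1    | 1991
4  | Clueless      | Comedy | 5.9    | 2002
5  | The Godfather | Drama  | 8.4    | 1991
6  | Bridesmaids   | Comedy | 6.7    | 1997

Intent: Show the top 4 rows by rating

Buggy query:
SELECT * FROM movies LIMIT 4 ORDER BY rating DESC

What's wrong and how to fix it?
Bug: ORDER BY cannot follow LIMIT; LIMIT is the final clause

Fix: Swap the clauses: ORDER BY first, then LIMIT

Corrected query:
SELECT * FROM movies ORDER BY rating DESC LIMIT 4

Result:
id | title         | genre  | rating | year
---+---------------+--------+--------+-----
2  | Bridesmaids   | Comedy | 9.2    | 2018
5  | The Godfather | Drama  | 8.4    | 1991
6  | Bridesmaids   | Comedy | 6.7    | 1997
4  | Clueless      | Comedy | 5.9    | 2002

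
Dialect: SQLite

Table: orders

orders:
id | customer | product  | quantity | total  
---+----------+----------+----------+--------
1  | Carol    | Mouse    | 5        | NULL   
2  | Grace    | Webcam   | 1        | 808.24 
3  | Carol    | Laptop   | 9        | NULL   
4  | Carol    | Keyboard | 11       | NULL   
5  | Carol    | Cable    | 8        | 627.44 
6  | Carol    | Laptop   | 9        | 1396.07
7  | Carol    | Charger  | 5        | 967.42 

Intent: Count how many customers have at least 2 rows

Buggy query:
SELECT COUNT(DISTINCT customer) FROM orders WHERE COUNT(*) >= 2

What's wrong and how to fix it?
Bug: WHERE filters individual rows, not groups, so a group-level COUNT is invalid there

Fix: Use a subquery that GROUPs and filters with HAVING, then count its rows

Corrected query:
SELECT COUNT(*) FROM (SELECT customer FROM orders GROUP BY customer HAVING COUNT(*) >= 2)

Result:
COUNT(*)
--------
1       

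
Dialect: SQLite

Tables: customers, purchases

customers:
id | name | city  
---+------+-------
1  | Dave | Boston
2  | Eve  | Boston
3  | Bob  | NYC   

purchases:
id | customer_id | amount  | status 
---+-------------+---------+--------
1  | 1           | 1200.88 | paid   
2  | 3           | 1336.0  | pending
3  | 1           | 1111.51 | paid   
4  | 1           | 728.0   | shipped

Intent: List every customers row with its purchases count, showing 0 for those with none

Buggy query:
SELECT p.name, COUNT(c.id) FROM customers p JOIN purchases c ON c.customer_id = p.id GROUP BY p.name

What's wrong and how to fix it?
Bug: INNER JOIN drops customers rows that have no matching purchases rows

Fix: Switch to LEFT JOIN to retain unmatched parent rows

Corrected query:
SELECT p.name, COUNT(c.id) FROM customers p LEFT JOIN purchases c ON c.customer_id = p.id GROUP BY p.name

Result:
name | COUNT(c.id)
-----+------------
Bob  | 1          
Dave | 3          
Eve  | 0          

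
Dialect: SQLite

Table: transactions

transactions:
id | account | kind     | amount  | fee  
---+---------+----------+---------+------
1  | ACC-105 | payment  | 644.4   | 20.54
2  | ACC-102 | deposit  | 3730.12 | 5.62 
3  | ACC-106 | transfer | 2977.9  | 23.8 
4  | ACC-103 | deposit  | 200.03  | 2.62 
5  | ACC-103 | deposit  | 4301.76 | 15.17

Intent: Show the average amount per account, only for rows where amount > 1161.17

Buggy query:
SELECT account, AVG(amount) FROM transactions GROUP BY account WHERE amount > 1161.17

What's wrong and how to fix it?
Bug: Row-level WHERE must come before GROUP BY in the clause order

Fix: Place WHERE between FROM and GROUP BY

Corrected query:
SELECT account, AVG(amount) FROM transactions WHERE amount > 1161.17 GROUP BY account

Result:
account | AVG(amount)
--------+------------
ACC-102 | 3730.12    
ACC-103 | 4301.76    
ACC-106 | 2977.9     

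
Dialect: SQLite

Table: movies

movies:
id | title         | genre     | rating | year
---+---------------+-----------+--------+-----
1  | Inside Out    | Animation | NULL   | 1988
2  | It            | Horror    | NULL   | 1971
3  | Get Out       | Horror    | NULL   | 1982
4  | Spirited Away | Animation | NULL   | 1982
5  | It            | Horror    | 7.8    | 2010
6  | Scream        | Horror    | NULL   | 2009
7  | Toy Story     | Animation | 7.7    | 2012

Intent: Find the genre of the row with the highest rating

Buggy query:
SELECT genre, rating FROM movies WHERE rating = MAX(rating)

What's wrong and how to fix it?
Bug: WHERE is evaluated per row; an aggregate over the whole table isn't defined there

Fix: Wrap MAX in a scalar subquery so WHERE compares against a single value

Corrected query:
SELECT genre, rating FROM movies WHERE rating = (SELECT MAX(rating) FROM movies)

Result:
genre  | rating
-------+-------
Horror | 7.8   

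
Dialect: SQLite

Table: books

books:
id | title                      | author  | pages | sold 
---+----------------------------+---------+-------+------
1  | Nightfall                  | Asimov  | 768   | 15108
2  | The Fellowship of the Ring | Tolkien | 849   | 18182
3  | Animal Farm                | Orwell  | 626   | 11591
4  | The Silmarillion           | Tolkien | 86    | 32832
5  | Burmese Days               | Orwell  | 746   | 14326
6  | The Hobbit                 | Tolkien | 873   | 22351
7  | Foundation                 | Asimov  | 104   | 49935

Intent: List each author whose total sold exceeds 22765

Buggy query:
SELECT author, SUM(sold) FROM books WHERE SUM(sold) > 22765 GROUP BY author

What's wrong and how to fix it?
Bug: Aggregate functions cannot appear in a WHERE clause

Fix: Move the aggregate condition to a HAVING clause

Corrected query:
SELECT author, SUM(sold) FROM books GROUP BY author HAVING SUM(sold) > 22765

Result:
author  | SUM(sold)
--------+----------
Asimov  | 65043    
Orwell  | 25917    
Tolkien | 73365    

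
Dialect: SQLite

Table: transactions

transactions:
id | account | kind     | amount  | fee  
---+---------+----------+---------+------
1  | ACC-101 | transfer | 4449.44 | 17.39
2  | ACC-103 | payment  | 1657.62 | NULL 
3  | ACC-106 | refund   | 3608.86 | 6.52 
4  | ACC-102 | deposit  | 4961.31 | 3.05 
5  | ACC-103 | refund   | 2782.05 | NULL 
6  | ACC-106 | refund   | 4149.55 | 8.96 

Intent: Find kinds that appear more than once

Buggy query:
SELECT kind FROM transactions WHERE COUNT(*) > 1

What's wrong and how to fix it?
Bug: WHERE can't reference COUNT(*); aggregates are computed after WHERE

Fix: Group first, then use HAVING for the count condition

Corrected query:
SELECT kind FROM transactions GROUP BY kind HAVING COUNT(*) > 1

Result:
kind  
------
refund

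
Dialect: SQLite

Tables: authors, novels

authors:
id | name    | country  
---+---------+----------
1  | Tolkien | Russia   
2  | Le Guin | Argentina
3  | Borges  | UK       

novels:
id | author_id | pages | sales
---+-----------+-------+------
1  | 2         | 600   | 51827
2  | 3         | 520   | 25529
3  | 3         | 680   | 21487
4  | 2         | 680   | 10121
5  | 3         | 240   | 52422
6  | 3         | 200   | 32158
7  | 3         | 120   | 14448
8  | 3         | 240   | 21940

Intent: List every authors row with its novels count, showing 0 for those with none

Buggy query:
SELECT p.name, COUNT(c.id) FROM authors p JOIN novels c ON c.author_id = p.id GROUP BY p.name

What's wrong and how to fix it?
Bug: INNER JOIN drops authors rows that have no matching novels rows

Fix: Use LEFT JOIN so parents without children still appear (COUNT(c.id) gives 0)

Corrected query:
SELECT p.name, COUNT(c.id) FROM authors p LEFT JOIN novels c ON c.author_id = p.id GROUP BY p.name

Result:
name    | COUNT(c.id)
--------+------------
Borges  | 6          
Le Guin | 2          
Tolkien | 0          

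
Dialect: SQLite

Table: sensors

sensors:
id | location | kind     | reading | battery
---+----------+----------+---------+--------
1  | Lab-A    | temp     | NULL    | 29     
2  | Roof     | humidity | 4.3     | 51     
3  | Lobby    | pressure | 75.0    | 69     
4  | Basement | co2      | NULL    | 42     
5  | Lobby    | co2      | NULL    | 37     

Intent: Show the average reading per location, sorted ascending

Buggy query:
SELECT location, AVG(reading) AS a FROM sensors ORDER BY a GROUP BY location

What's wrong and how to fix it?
Bug: ORDER BY appears before GROUP BY; SQL clause order requires GROUP BY first

Fix: Reorder: SELECT … FROM … GROUP BY … ORDER BY …

Corrected query:
SELECT location, AVG(reading) AS a FROM sensors GROUP BY location ORDER BY a

Result:
location | a   
---------+-----
Basement | NULL
Lab-A    | NULL
Roof     | 4.3 
Lobby    | 75  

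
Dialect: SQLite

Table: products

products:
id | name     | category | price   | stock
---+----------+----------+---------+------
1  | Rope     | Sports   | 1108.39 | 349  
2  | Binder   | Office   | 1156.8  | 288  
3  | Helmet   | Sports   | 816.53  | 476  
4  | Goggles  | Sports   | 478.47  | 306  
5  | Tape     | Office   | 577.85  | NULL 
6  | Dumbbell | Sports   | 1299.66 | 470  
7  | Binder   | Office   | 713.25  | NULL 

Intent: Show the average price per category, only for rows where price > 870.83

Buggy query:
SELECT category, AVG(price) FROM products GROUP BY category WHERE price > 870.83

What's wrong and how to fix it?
Bug: Row-level WHERE must come before GROUP BY in the clause order

Fix: Place WHERE between FROM and GROUP BY

Corrected query:
SELECT category, AVG(price) FROM products WHERE price > 870.83 GROUP BY category

Result:
category | AVG(price)
---------+-----------
Office   | 1156.8    
Sports   | 1204.025  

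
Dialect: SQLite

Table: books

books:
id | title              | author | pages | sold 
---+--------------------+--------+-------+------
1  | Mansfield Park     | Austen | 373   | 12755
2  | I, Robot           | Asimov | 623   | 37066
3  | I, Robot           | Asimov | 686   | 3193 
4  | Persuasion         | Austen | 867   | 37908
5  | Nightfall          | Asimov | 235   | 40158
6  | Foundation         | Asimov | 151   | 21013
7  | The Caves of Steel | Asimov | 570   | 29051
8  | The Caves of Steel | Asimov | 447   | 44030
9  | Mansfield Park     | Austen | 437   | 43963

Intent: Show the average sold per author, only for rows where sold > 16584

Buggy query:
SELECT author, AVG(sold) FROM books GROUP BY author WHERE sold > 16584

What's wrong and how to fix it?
Bug: Row-level WHERE must come before GROUP BY in the clause order

Fix: Place WHERE between FROM and GROUP BY

Corrected query:
SELECT author, AVG(sold) FROM books WHERE sold > 16584 GROUP BY author

Result:
author | AVG(sold)
-------+----------
Asimov | 34263.6  
Austen | 40935.5  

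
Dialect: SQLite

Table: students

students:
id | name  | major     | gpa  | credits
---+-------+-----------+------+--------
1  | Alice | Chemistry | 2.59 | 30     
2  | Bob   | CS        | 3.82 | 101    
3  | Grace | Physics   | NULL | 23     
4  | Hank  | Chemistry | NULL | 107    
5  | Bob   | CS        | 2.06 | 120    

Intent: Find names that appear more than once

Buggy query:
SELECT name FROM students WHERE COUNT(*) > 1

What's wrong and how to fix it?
Bug: WHERE can't reference COUNT(*); aggregates are computed after WHERE

Fix: GROUP BY name, then filter groups with HAVING COUNT(*) > 1

Corrected query:
SELECT name FROM students GROUP BY name HAVING COUNT(*) > 1

Result:
name
----
Bob 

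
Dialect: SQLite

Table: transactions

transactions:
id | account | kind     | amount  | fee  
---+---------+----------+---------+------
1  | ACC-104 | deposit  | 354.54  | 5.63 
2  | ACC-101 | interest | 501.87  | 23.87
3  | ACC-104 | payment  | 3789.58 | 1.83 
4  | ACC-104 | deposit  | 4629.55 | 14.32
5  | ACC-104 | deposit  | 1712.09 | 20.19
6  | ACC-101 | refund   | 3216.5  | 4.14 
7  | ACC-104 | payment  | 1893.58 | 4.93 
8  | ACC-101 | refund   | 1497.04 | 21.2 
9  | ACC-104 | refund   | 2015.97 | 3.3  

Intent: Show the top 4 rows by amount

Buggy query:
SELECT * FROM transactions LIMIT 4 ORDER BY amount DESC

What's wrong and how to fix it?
Bug: LIMIT must come after ORDER BY

Fix: Swap the clauses: ORDER BY first, then LIMIT

Corrected query:
SELECT * FROM transactions ORDER BY amount DESC LIMIT 4

Result:
id | account | kind    | amount  | fee  
---+---------+---------+---------+------
4  | ACC-104 | deposit | 4629.55 | 14.32
3  | ACC-104 | payment | 3789.58 | 1.83 
6  | ACC-101 | refund  | 3216.5  | 4.14 
9  | ACC-104 | refund  | 2015.97 | 3.3  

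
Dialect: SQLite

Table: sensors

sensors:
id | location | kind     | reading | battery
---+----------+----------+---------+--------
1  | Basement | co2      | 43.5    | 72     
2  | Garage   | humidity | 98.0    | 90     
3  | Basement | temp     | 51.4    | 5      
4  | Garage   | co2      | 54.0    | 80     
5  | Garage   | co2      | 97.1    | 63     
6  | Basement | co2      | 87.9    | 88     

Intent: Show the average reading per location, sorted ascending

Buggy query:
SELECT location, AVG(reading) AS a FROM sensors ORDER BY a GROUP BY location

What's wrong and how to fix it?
Bug: GROUP BY must precede ORDER BY

Fix: Move ORDER BY to the end, after GROUP BY

Corrected query:
SELECT location, AVG(reading) AS a FROM sensors GROUP BY location ORDER BY a

Result:
location | a        
---------+----------
Basement | 60.933333
Garage   | 83.033333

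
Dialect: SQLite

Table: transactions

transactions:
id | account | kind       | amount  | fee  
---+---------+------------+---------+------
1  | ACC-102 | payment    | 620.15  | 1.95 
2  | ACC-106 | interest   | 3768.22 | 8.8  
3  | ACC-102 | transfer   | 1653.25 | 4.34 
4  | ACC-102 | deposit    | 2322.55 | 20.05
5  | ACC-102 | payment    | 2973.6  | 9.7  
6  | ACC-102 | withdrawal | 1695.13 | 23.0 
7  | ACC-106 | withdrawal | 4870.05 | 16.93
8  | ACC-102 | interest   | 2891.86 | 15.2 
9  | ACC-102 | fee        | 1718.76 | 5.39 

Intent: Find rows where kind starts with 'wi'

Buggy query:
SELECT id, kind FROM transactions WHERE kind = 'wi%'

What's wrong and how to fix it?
Bug: '=' compares the literal string including the % character; pattern matching needs LIKE

Fix: Use LIKE for wildcard pattern matching

Corrected query:
SELECT id, kind FROM transactions WHERE kind LIKE 'wi%'

Result:
id | kind      
---+-----------
6  | withdrawal
7  | withdrawal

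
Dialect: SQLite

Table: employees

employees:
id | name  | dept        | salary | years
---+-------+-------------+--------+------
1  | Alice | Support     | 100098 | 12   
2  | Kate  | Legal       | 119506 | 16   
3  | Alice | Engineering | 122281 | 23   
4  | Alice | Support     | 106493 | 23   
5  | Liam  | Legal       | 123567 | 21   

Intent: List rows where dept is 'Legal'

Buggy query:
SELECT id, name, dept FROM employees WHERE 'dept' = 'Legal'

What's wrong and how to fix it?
Bug: Single quotes denote string literals in SQL; the column name is being compared as a constant string

Fix: Remove the quotes around the column name (or use double quotes for an identifier)

Corrected query:
SELECT id, name, dept FROM employees WHERE dept = 'Legal'

Result:
id | name | dept 
---+------+------
2  | Kate | Legal
5  | Liam | Legal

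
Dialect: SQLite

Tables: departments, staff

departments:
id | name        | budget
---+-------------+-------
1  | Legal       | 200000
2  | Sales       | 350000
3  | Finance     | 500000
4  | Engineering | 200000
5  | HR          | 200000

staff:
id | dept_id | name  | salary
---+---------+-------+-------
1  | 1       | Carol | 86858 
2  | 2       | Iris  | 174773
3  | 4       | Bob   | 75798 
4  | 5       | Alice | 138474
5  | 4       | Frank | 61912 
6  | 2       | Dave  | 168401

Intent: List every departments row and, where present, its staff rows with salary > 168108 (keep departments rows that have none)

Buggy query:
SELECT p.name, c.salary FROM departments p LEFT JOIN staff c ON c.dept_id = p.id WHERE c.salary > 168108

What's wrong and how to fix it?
Bug: Filtering c.salary in WHERE discards the NULL rows produced by LEFT JOIN, turning it into an inner join

Fix: Put 'c.salary > 168108' in the JOIN's ON clause instead of WHERE

Corrected query:
SELECT p.name, c.salary FROM departments p LEFT JOIN staff c ON c.dept_id = p.id AND c.salary > 168108

Result:
name        | salary
------------+-------
Legal       | NULL  
Sales       | 168401
Sales       | 174773
Finance     | NULL  
Engineering | NULL  
HR          | NULL  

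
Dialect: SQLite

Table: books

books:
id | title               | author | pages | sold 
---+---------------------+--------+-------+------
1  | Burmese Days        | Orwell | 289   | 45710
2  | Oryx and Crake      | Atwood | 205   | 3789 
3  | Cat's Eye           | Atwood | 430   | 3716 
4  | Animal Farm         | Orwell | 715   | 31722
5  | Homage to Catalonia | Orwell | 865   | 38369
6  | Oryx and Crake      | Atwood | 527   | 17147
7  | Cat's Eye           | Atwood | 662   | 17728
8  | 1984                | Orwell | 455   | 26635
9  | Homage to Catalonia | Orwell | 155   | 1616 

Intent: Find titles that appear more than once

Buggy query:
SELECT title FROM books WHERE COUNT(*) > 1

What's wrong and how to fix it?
Bug: WHERE can't reference COUNT(*); aggregates are computed after WHERE

Fix: Group first, then use HAVING for the count condition

Corrected query:
SELECT title FROM books GROUP BY title HAVING COUNT(*) > 1

Result:
title              
-------------------
Cat's Eye          
Homage to Catalonia
Oryx and Crake     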